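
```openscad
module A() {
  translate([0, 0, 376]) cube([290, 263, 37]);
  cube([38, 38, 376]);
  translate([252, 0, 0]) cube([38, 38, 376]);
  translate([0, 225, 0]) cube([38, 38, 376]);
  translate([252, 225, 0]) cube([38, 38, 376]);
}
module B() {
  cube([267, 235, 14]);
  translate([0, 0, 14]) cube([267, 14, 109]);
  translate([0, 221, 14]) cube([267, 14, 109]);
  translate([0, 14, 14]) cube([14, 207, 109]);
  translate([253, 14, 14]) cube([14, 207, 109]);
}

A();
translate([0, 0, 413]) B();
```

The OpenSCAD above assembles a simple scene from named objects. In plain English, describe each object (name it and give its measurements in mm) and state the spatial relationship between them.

A is a simple wooden stool: a rectangular seat 290 mm (x) by 263 mm (y), 37 mm thick, top face at z = 413 mm, on four square legs, each 38×38 mm in cross-section. The legs rest on z = 0, each flush with a corner of the seat.

B is an open-topped rectangular box: outside dimensions 267×235×123 mm, with a uniform wall and base thickness of 14 mm. The base is a full 267×235 slab on the floor; four walls sit on top of the base. The front and back walls (the −y and +y sides) span the full width; the two side walls fit between them.

The open box is on top of the stool.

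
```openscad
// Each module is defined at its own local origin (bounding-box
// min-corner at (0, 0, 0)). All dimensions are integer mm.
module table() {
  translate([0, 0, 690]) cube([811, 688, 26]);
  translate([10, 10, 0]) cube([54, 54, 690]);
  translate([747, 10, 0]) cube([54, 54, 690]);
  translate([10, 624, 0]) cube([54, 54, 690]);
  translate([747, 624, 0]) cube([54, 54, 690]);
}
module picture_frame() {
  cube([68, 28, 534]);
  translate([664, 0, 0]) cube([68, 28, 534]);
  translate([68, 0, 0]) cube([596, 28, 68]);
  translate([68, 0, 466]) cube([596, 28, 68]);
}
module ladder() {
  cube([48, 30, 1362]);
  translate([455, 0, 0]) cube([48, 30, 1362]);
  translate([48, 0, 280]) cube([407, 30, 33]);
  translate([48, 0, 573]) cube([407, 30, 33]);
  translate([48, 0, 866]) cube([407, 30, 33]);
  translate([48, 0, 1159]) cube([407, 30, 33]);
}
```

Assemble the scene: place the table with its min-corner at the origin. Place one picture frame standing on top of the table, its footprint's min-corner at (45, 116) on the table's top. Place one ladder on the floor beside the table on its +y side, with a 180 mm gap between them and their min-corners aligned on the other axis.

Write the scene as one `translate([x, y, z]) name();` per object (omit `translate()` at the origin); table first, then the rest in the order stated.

table();
translate([45, 116, 716]) picture_frame();
translate([0, 868, 0]) ladder();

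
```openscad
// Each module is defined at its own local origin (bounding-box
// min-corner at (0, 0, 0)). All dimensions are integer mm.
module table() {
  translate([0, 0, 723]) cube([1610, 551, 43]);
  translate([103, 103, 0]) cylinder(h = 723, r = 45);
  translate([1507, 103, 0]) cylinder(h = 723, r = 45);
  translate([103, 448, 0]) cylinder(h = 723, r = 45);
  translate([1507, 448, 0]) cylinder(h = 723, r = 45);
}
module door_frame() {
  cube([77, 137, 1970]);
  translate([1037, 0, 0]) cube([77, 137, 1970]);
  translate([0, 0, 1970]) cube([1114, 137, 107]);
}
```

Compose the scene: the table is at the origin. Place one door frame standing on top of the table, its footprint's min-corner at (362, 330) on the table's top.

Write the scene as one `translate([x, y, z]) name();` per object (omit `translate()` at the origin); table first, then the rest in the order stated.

table();
translate([362, 330, 766]) door_frame();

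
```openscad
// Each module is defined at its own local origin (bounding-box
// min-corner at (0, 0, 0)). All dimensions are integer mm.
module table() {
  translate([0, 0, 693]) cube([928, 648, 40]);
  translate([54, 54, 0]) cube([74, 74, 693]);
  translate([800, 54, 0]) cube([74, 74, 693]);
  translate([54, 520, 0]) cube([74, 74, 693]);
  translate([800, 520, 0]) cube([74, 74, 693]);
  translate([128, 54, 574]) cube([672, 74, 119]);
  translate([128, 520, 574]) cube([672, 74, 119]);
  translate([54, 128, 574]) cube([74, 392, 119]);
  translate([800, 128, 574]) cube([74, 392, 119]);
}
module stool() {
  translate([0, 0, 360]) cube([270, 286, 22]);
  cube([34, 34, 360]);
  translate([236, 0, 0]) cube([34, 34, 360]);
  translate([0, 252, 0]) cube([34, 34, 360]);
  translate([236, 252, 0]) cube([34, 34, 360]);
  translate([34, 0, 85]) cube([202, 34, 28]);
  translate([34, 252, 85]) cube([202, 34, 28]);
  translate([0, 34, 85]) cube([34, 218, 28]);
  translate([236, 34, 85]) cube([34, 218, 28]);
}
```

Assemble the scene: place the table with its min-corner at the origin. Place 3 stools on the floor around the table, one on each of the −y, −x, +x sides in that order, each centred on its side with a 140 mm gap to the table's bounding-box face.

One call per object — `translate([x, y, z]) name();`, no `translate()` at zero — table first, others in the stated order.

table();
translate([329, -426, 0]) stool();
translate([-410, 181, 0]) stool();
translate([1068, 181, 0]) stool();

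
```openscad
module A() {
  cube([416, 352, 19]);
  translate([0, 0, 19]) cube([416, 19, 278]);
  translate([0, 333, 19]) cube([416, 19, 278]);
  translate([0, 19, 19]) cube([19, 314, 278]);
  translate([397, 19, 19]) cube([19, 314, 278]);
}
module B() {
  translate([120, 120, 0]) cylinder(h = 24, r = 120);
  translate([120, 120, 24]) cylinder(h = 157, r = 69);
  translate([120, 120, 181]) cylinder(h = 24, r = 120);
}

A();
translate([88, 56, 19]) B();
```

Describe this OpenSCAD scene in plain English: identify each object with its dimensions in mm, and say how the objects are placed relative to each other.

A is an open-topped rectangular box: outside dimensions 416×352×297 mm, with a uniform wall and base thickness of 19 mm. The base is a full 416×352 slab on the floor; four walls sit on top of the base. The front and back walls (the −y and +y sides) span the full width; the two side walls fit between them.

B is a spool: two coaxial disc flanges of radius 120 mm and thickness 24 mm, joined by a core cylinder of radius 69 mm and height 157 mm. The lower flange rests on z = 0 and the three cylinders share a vertical axis.

The spool sits inside the open box, centred.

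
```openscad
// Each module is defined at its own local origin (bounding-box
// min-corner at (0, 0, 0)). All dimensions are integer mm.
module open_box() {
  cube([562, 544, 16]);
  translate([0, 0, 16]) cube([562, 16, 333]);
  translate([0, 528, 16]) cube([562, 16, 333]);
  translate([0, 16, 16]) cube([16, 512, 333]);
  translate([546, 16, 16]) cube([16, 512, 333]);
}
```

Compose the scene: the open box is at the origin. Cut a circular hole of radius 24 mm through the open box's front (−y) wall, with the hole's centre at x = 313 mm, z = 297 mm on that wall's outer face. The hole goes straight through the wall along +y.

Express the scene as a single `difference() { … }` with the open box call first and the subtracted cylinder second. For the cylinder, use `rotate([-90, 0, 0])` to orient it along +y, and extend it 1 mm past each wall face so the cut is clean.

difference() {
  open_box();
  translate([313, -1, 297]) rotate([-90, 0, 0]) cylinder(h = 18, r = 24);
}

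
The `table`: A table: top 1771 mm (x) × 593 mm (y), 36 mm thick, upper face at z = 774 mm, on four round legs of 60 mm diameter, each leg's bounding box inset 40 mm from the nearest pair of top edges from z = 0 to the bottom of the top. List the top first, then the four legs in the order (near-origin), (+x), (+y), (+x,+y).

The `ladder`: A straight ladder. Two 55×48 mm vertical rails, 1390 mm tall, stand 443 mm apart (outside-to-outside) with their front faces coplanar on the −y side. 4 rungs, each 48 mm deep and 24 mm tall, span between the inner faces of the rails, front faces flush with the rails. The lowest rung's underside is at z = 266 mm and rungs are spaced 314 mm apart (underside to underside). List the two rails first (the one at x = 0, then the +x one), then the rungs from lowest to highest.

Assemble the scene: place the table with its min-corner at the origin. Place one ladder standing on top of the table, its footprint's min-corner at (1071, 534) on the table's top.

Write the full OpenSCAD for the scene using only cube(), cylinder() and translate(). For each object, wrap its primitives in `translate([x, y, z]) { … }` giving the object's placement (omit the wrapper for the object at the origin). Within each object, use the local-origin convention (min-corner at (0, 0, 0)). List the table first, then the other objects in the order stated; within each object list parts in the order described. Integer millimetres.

translate([0, 0, 738]) cube([1771, 593, 36]);
translate([70, 70, 0]) cylinder(h = 738, r = 30);
translate([1701, 70, 0]) cylinder(h = 738, r = 30);
translate([70, 523, 0]) cylinder(h = 738, r = 30);
translate([1701, 523, 0]) cylinder(h = 738, r = 30);
translate([1071, 534, 774]) {
  cube([55, 48, 1390]);
  translate([388, 0, 0]) cube([55, 48, 1390]);
  translate([55, 0, 266]) cube([333, 48, 24]);
  translate([55, 0, 580]) cube([333, 48, 24]);
  translate([55, 0, 894]) cube([333, 48, 24]);
  translate([55, 0, 1208]) cube([333, 48, 24]);
}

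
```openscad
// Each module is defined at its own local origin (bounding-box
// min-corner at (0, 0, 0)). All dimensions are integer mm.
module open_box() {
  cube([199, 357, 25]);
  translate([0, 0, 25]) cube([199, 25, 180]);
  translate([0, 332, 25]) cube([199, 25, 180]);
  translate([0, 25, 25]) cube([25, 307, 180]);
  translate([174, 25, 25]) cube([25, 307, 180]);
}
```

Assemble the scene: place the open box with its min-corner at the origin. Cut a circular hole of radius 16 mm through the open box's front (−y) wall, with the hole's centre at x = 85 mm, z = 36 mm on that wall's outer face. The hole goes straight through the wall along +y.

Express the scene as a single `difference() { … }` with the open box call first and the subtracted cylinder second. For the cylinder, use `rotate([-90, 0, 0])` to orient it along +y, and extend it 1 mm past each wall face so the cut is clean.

difference() {
  open_box();
  translate([85, -1, 36]) rotate([-90, 0, 0]) cylinder(h = 27, r = 16);
}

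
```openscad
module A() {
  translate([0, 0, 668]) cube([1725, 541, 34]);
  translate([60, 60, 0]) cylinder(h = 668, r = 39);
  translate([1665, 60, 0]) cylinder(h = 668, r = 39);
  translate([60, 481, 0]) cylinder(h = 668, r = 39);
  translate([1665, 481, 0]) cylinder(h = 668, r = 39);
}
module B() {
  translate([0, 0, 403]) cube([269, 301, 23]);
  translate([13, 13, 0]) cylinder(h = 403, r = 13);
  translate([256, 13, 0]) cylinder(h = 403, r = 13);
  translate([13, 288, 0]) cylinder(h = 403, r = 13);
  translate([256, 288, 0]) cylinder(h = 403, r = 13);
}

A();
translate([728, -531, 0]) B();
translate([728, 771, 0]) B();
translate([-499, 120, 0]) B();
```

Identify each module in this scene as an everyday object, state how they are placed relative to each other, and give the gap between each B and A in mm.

Each stool's nearest face is 230 mm from the table's bounding box.

A is a table. B is a stool. Three stools sit around the table at the −y, +y, −x sides. The gap between each stool and the table is 230 mm.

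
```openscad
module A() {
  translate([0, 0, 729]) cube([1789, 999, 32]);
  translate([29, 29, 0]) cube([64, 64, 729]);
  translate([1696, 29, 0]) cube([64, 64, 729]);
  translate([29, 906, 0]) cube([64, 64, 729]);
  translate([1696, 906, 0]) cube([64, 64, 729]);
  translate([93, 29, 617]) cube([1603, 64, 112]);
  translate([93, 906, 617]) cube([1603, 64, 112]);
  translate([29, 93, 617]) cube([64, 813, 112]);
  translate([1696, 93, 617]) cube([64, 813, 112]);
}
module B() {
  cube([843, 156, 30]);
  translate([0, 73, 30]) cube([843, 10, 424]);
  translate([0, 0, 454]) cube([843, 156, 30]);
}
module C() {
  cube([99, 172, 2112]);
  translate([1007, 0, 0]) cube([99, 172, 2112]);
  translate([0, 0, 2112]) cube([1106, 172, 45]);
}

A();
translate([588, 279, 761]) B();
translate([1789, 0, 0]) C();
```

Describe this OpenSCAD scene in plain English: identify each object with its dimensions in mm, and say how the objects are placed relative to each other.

A is a rectangular dining table. The top is 1789×999×32 mm with its upper surface at z = 761 mm. It stands on four 64×64 mm square legs, each inset 29 mm from the nearest pair of top edges, running from the floor to the underside of the top. Four apron rails, 64 mm thick and 112 mm tall, run between adjacent legs with their top edges flush with the underside of the top and their outer faces flush with the legs' outer faces.

B is an I-beam lying along x, 843 mm long. Overall section height 484 mm. Two flanges 156 mm wide (y) and 30 mm thick, one on the floor and one at the top; a web 10 mm thick runs between them, centred on the flange width.

C is a door frame. The clear opening is 908 mm wide and 2112 mm high. Two 99 mm wide jambs, 172 mm deep, stand either side of the opening from the floor to the top of the opening. A 45 mm thick head sits across the top of both jambs, spanning the full outside width of the frame.

The I-beam is on top of the table. The door frame is against the table's +x side, with their −y faces flush.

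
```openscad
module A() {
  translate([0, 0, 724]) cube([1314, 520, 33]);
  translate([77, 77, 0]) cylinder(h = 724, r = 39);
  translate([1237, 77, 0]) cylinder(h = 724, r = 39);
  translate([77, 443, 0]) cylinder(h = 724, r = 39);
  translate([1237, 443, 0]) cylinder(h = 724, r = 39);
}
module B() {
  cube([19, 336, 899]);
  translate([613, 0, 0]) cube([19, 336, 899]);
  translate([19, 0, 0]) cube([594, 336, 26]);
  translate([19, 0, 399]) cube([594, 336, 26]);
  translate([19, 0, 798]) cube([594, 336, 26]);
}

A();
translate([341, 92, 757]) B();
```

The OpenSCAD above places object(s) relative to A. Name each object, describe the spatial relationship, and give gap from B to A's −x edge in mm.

The bookshelf's min-x is at 341; the table's min-x is 0; gap = 341 mm.

A is a table. B is a bookshelf. The bookshelf is on top of the table, centred. The gap from the bookshelf to the table's −x edge is 341 mm.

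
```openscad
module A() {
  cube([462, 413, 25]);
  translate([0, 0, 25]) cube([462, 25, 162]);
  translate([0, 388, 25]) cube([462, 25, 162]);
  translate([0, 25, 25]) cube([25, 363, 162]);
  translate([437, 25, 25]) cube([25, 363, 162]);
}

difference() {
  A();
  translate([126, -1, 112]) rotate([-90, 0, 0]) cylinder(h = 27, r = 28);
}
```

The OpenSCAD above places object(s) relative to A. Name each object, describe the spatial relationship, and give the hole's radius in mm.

A is an open box. The open box has a circular hole through its front wall. The hole's radius is 28 mm.

The subtracted cylinder has r = 28 mm.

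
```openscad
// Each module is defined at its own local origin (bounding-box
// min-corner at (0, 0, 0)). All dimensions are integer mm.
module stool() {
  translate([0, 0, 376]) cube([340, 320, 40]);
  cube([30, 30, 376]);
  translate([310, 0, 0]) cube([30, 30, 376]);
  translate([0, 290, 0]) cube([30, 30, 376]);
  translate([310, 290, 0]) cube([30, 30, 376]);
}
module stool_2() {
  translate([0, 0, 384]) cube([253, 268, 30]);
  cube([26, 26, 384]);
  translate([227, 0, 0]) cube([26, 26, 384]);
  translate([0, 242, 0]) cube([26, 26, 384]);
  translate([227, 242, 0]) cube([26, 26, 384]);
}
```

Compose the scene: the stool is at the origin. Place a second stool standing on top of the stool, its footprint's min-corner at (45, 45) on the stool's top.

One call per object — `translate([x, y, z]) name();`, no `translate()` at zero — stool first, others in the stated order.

stool();
translate([45, 45, 416]) stool_2();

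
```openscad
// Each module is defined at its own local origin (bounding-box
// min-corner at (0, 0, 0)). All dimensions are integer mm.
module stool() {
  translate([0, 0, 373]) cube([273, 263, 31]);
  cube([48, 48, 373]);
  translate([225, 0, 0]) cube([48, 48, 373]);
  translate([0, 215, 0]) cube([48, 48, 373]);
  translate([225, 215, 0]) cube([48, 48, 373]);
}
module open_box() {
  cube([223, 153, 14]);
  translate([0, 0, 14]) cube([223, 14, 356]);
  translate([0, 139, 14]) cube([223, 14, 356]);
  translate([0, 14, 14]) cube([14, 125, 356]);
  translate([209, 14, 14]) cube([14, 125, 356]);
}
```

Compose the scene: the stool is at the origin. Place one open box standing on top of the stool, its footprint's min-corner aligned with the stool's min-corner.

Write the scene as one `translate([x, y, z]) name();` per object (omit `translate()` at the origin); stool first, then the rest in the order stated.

stool();
translate([0, 0, 404]) open_box();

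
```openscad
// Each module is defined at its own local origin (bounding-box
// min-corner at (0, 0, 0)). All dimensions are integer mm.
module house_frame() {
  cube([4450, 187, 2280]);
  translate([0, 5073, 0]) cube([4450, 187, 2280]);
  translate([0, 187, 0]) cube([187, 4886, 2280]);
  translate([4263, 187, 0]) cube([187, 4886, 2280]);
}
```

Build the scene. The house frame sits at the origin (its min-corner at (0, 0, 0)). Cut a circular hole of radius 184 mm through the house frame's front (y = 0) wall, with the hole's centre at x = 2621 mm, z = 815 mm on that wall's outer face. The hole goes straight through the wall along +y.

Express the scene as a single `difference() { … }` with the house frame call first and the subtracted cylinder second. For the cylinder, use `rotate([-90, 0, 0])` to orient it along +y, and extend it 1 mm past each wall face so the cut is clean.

difference() {
  house_frame();
  translate([2621, -1, 815]) rotate([-90, 0, 0]) cylinder(h = 189, r = 184);
}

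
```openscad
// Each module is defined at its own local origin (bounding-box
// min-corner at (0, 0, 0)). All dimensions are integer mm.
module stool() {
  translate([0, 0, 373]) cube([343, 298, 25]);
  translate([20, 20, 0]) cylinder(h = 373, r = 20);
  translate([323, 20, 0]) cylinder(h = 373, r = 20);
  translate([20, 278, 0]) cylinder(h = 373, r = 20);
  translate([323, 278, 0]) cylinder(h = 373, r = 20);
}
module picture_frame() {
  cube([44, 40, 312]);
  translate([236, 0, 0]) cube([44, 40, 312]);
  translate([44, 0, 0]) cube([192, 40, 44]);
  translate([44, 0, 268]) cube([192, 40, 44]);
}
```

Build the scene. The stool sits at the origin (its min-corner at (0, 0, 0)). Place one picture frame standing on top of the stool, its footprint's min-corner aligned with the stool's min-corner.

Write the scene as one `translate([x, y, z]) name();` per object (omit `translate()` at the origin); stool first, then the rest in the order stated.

stool();
translate([0, 0, 398]) picture_frame();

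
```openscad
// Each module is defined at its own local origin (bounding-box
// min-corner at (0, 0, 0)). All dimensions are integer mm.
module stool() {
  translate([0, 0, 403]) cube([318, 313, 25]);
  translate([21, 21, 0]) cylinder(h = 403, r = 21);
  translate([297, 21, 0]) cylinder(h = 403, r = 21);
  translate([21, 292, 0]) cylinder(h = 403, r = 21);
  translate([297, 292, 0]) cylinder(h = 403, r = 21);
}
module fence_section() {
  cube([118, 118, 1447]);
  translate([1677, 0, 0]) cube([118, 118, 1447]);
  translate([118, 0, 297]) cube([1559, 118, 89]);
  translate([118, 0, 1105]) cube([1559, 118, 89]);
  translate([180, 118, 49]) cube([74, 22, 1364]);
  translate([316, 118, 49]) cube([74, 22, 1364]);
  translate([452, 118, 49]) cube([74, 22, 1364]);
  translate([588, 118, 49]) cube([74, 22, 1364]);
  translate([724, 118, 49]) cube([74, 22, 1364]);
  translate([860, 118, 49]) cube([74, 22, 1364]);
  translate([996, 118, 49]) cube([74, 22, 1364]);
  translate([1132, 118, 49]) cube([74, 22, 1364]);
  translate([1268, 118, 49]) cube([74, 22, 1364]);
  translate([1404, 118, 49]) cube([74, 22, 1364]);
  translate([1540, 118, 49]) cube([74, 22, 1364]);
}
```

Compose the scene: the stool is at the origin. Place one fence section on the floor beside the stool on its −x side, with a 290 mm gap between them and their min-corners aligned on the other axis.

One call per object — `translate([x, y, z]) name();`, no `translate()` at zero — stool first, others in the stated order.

stool();
translate([-2085, 0, 0]) fence_section();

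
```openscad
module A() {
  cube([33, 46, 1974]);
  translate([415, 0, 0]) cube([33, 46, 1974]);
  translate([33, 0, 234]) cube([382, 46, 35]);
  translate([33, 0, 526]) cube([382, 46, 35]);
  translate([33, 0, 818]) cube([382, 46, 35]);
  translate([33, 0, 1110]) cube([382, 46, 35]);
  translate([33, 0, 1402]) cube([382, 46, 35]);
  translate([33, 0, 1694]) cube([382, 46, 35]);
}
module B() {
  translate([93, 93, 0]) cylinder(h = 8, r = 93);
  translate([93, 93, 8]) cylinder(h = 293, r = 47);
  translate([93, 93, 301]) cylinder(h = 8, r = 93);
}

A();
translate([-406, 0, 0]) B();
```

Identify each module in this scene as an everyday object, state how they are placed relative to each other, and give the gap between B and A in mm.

The spool's nearest face is 220 mm from the ladder's −x face.

A is a ladder. B is a spool. The spool is on the floor beside the ladder on its −x side. The gap between the spool and the ladder is 220 mm.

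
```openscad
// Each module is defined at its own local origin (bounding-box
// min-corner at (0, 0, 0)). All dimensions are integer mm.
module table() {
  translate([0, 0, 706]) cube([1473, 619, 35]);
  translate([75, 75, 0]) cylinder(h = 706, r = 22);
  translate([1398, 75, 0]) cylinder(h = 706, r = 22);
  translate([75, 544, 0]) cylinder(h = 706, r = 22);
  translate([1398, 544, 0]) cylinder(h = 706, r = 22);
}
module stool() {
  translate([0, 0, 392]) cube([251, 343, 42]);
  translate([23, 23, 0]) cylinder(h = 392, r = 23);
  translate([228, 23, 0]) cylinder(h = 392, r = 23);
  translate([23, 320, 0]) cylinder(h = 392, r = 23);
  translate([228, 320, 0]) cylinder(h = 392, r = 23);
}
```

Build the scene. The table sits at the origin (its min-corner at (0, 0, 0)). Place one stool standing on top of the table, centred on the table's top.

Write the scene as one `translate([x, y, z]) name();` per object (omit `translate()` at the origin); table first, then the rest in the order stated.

table();
translate([611, 138, 741]) stool();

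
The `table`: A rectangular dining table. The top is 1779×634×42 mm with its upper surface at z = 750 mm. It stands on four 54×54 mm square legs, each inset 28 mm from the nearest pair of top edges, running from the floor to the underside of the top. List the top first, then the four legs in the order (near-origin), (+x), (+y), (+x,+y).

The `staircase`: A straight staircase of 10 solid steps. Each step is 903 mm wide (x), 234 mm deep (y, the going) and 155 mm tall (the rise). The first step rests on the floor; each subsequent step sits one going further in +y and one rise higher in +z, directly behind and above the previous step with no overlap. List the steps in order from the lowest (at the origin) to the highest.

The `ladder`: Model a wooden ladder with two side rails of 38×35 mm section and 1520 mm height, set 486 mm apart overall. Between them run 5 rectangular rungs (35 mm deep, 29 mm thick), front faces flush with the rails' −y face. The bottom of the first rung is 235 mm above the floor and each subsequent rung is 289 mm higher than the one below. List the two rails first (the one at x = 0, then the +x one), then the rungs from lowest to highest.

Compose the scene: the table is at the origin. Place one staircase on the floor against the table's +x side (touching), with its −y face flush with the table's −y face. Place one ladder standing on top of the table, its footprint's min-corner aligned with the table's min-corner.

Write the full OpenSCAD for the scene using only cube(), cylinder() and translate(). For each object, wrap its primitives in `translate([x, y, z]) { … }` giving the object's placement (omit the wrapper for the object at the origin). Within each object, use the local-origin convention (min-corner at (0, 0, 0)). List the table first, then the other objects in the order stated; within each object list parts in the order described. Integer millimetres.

translate([0, 0, 708]) cube([1779, 634, 42]);
translate([28, 28, 0]) cube([54, 54, 708]);
translate([1697, 28, 0]) cube([54, 54, 708]);
translate([28, 552, 0]) cube([54, 54, 708]);
translate([1697, 552, 0]) cube([54, 54, 708]);
translate([1779, 0, 0]) {
  cube([903, 234, 155]);
  translate([0, 234, 155]) cube([903, 234, 155]);
  translate([0, 468, 310]) cube([903, 234, 155]);
  translate([0, 702, 465]) cube([903, 234, 155]);
  translate([0, 936, 620]) cube([903, 234, 155]);
  translate([0, 1170, 775]) cube([903, 234, 155]);
  translate([0, 1404, 930]) cube([903, 234, 155]);
  translate([0, 1638, 1085]) cube([903, 234, 155]);
  translate([0, 1872, 1240]) cube([903, 234, 155]);
  translate([0, 2106, 1395]) cube([903, 234, 155]);
}
translate([0, 0, 750]) {
  cube([38, 35, 1520]);
  translate([448, 0, 0]) cube([38, 35, 1520]);
  translate([38, 0, 235]) cube([410, 35, 29]);
  translate([38, 0, 524]) cube([410, 35, 29]);
  translate([38, 0, 813]) cube([410, 35, 29]);
  translate([38, 0, 1102]) cube([410, 35, 29]);
  translate([38, 0, 1391]) cube([410, 35, 29]);
}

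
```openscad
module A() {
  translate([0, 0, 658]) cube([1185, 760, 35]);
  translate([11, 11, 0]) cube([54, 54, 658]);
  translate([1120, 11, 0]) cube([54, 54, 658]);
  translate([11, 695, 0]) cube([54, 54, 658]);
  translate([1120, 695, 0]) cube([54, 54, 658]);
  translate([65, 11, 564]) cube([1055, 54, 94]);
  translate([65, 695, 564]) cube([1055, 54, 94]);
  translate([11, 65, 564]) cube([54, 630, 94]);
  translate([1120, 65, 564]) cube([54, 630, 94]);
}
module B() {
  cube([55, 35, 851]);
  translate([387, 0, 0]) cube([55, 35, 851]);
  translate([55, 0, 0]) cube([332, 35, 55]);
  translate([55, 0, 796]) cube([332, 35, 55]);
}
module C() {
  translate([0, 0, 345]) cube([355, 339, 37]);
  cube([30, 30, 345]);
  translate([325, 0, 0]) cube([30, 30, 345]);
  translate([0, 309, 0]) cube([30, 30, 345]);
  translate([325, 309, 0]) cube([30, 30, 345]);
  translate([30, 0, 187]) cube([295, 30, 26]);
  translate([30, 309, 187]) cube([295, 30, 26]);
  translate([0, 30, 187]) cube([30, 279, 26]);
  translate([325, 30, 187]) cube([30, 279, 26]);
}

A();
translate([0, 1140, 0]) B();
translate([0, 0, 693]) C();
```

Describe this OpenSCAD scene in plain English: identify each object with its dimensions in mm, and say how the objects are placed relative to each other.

A is a table: top 1185 mm (x) × 760 mm (y), 35 mm thick, upper face at z = 693 mm, on four 54×54 mm square legs, each inset 11 mm from the nearest pair of top edges, running from z = 0 to the bottom of the top. Four apron rails, 54 mm thick and 94 mm tall, run between adjacent legs with their top edges flush with the underside of the top and their outer faces flush with the legs' outer faces.

B is a picture frame with a 332×741 mm rectangular opening (x by z) and a uniform 55 mm border on every side. Frame depth is 35 mm along y. It is built from two vertical stiles running the full outside height and two horizontal rails spanning the gap between the stiles.

C is a four-legged stool. The seat is a 355×339×37 mm slab whose top surface is at z = 382 mm; four square legs, each 30×30 mm in cross-section, run from the floor (z = 0) to the underside of the seat, each flush with a corner of the seat. Four stretchers, 30 mm wide and 26 mm tall, connect adjacent legs with their undersides at z = 187 mm, each running between the inner faces of the legs it joins and aligned with the legs' outer faces on the other axis.

The picture frame is on the floor beside the table on its +y side. The stool is on top of the table.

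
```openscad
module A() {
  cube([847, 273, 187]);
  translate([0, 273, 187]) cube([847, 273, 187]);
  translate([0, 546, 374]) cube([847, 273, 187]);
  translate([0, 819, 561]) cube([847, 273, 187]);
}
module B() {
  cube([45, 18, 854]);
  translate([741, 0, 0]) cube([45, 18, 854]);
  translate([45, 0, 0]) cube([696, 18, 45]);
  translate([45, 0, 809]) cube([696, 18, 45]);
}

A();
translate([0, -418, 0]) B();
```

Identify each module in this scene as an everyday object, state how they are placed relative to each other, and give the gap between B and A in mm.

The picture frame's nearest face is 400 mm from the staircase's −y face.

A is a staircase. B is a picture frame. The picture frame is on the floor beside the staircase on its −y side. The gap between the picture frame and the staircase is 400 mm.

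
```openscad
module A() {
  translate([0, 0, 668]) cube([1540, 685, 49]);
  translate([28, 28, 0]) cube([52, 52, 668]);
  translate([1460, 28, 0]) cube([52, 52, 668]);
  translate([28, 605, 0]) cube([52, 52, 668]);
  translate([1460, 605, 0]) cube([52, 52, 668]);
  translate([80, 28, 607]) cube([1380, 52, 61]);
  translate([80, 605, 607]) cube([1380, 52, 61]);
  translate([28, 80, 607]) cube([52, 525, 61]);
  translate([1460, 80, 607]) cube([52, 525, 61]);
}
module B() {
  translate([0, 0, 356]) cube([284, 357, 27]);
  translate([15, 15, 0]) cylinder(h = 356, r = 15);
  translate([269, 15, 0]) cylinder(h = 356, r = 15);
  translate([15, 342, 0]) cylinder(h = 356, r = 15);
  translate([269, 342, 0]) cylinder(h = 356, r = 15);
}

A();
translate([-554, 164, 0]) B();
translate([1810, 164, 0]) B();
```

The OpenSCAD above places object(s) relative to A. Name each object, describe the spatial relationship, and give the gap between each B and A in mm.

A is a table. B is a stool. Two stools sit around the table at the −x, +x sides. The gap between each stool and the table is 270 mm.

Each stool's nearest face is 270 mm from the table's bounding box.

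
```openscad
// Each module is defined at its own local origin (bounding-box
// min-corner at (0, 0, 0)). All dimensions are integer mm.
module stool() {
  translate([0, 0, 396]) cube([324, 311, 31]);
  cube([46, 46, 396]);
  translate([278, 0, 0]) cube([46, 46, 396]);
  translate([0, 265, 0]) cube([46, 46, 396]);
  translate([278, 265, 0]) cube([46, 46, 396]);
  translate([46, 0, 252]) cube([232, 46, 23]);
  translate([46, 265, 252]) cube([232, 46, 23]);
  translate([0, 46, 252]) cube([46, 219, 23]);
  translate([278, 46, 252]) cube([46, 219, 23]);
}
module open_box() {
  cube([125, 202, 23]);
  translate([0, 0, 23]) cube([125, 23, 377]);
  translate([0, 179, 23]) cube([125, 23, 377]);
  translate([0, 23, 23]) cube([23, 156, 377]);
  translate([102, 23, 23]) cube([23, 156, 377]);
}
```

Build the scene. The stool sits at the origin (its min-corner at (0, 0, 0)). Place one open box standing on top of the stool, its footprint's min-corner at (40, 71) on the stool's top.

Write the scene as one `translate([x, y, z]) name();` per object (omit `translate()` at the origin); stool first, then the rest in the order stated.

stool();
translate([40, 71, 427]) open_box();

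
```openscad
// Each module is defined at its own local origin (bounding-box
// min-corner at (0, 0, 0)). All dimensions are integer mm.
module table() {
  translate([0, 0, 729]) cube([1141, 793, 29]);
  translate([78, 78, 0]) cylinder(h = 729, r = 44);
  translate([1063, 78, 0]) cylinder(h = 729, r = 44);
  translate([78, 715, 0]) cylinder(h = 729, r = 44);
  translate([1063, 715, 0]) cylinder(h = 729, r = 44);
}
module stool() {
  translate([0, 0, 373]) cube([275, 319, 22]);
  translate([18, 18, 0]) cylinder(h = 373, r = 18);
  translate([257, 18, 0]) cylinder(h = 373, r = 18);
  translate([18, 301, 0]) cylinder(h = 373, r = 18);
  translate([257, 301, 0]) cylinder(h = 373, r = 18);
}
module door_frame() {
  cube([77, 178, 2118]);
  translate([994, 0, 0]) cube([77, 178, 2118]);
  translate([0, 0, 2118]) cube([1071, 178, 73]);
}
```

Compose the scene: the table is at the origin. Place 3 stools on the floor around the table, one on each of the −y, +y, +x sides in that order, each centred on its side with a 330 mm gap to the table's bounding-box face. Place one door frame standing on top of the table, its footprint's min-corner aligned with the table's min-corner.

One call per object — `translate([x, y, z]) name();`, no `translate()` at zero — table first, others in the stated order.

table();
translate([433, -649, 0]) stool();
translate([433, 1123, 0]) stool();
translate([1471, 237, 0]) stool();
translate([0, 0, 758]) door_frame();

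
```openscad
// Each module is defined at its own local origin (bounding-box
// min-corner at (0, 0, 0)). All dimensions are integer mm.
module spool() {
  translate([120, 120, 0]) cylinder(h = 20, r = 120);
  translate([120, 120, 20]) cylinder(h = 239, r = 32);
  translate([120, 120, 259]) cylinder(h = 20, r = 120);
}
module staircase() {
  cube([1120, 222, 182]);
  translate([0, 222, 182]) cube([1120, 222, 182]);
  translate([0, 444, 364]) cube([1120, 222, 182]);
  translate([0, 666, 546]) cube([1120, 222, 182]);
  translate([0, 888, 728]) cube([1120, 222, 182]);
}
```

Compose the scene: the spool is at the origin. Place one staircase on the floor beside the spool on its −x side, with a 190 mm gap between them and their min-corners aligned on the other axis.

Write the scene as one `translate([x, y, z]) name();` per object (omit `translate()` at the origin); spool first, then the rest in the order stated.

spool();
translate([-1310, 0, 0]) staircase();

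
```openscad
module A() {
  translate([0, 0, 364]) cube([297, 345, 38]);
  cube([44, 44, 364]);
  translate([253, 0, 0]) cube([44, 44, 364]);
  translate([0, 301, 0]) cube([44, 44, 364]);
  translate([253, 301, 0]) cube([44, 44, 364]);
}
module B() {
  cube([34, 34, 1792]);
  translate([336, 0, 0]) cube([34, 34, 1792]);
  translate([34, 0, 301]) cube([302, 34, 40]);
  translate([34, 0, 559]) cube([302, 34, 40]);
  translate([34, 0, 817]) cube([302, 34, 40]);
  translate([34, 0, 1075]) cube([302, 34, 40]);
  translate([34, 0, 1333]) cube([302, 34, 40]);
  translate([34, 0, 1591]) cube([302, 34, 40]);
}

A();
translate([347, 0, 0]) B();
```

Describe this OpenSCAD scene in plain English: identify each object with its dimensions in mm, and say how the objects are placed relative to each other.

A is a four-legged stool. The seat is a 297×345×38 mm slab whose top surface is at z = 402 mm; four square legs, each 44×44 mm in cross-section, run from the floor (z = 0) to the underside of the seat, each flush with a corner of the seat.

B is a wooden ladder with two side rails of 34×34 mm section and 1792 mm height, set 370 mm apart overall. Between them run 6 rectangular rungs (34 mm deep, 40 mm thick), front faces flush with the rails' −y face. The bottom of the first rung is 301 mm above the floor and each subsequent rung is 258 mm higher than the one below.

The ladder is on the floor beside the stool on its +x side.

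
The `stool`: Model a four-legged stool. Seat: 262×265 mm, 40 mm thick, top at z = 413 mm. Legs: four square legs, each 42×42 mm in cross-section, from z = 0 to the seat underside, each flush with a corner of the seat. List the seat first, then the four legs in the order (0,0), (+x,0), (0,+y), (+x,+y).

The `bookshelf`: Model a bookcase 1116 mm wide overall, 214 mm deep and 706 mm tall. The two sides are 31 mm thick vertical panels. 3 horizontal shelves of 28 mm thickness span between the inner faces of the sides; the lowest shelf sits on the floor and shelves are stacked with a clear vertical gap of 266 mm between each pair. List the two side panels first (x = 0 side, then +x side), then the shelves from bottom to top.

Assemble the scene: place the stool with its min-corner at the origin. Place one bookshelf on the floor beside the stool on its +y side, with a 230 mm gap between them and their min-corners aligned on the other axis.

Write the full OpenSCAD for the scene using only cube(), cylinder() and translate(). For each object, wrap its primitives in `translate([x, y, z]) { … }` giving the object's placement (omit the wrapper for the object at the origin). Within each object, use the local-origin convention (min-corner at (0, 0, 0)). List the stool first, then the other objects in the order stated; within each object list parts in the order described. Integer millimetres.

translate([0, 0, 373]) cube([262, 265, 40]);
cube([42, 42, 373]);
translate([220, 0, 0]) cube([42, 42, 373]);
translate([0, 223, 0]) cube([42, 42, 373]);
translate([220, 223, 0]) cube([42, 42, 373]);
translate([0, 495, 0]) {
  cube([31, 214, 706]);
  translate([1085, 0, 0]) cube([31, 214, 706]);
  translate([31, 0, 0]) cube([1054, 214, 28]);
  translate([31, 0, 294]) cube([1054, 214, 28]);
  translate([31, 0, 588]) cube([1054, 214, 28]);
}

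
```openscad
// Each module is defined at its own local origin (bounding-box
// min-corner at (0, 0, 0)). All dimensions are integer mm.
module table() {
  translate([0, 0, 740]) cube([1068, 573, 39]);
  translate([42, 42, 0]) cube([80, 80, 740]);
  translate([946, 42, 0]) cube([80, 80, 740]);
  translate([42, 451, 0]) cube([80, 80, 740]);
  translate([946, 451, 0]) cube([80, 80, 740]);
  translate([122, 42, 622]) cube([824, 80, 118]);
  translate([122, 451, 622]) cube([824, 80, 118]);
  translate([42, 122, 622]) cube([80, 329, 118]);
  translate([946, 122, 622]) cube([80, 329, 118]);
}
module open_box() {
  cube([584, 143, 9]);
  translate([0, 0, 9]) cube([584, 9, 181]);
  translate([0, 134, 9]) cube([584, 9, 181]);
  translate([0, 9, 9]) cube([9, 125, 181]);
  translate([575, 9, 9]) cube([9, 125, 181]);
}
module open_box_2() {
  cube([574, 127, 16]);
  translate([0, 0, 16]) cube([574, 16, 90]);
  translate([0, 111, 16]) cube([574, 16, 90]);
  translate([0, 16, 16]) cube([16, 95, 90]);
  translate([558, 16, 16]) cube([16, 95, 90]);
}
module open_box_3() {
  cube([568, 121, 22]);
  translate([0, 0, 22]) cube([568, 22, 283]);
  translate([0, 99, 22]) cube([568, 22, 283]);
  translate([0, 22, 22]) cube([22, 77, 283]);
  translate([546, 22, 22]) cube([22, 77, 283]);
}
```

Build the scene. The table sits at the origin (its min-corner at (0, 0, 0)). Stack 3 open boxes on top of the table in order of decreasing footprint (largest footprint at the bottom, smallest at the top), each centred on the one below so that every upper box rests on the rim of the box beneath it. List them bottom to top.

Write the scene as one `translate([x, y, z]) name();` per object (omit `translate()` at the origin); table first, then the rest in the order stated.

table();
translate([242, 215, 779]) open_box();
translate([247, 223, 969]) open_box_2();
translate([250, 226, 1075]) open_box_3();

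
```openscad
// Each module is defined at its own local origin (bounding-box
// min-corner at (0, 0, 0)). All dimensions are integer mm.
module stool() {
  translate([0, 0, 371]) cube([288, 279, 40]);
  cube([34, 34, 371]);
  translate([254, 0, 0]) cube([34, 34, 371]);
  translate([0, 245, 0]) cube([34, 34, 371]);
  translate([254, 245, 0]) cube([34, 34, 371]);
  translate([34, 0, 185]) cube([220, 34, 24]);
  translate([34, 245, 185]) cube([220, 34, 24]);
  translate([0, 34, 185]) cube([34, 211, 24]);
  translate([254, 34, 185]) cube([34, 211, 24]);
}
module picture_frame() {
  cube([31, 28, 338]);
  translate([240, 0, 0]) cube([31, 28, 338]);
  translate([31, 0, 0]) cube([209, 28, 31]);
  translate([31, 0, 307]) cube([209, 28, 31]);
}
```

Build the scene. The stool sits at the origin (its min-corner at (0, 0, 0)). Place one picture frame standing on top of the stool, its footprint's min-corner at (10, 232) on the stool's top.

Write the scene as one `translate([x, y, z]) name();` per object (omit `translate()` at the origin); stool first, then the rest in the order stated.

stool();
translate([10, 232, 411]) picture_frame();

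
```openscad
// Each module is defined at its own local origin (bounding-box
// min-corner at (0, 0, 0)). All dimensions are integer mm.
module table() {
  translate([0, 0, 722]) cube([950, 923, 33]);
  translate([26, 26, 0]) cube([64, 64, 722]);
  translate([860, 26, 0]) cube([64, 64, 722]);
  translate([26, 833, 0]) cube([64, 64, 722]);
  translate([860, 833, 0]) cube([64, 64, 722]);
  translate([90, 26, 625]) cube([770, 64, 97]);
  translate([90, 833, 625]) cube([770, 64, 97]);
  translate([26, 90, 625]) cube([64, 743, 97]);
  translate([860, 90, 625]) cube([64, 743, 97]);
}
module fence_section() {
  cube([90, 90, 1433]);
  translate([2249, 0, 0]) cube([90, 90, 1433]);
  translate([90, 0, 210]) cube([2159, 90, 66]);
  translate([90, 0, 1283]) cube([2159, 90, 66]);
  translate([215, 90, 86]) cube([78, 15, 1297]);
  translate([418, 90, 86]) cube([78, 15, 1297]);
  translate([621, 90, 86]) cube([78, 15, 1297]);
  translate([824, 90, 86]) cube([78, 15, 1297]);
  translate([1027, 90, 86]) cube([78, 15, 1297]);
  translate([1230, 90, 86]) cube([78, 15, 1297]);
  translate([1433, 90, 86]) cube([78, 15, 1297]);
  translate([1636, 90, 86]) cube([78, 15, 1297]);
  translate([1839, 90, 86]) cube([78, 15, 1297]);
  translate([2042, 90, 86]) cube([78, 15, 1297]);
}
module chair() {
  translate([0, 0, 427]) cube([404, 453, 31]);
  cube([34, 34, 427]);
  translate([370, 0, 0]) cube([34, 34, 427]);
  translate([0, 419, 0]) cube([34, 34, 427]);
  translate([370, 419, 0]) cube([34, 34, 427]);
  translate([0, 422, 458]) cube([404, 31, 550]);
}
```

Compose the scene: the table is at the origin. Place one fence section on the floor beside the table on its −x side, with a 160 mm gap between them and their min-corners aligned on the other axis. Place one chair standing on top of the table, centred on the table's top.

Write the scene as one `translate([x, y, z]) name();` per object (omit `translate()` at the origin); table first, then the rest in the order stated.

table();
translate([-2499, 0, 0]) fence_section();
translate([273, 235, 755]) chair();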